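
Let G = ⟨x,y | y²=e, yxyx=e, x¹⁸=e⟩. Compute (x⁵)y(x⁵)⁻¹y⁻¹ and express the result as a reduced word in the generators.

[(x⁵), y] = (x⁵)·y·(x⁵)⁻¹·y⁻¹.
  (x⁵) · y = x⁵y
  (x⁵y) · (x¹³) = x¹⁰y
  (x¹⁰y) · y = x¹⁰

Answer: x¹⁰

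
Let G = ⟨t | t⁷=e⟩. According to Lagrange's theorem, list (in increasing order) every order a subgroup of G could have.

|G| = 7 = 7. By Lagrange's theorem the order of any subgroup divides 7; the divisors of 7 are 1, 7.

Answer: 1, 7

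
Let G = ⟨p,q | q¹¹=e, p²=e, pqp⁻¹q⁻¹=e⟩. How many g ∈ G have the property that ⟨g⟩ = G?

G is cyclic of order 22. An element generates G iff its order is 22, and a cyclic group of order 22 has exactly φ(22) = 10 such elements.

Answer: 10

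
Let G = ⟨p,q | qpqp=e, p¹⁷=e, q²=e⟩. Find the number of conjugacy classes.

The conjugacy classes (representative and size) are:
  [e] (size 1), [p¹⁶] (size 2), [p²] (size 2), [p³] (size 2), [p¹³] (size 2), [p¹²] (size 2), [p⁶] (size 2), [p¹⁰] (size 2), [p⁹] (size 2), [p⁷q] (size 17).
Class equation: 1 + 2 + 2 + 2 + 2 + 2 + 2 + 2 + 2 + 17 = 34 = |G|. So G has 10 conjugacy classes.

Answer: 10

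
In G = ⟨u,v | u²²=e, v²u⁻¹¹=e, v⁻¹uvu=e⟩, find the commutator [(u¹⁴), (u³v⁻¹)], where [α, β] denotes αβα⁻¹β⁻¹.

[(u¹⁴), (u³v⁻¹)] = (u¹⁴)·(u³v⁻¹)·(u¹⁴)⁻¹·(u³v⁻¹)⁻¹.
  (u¹⁴) · (u³v⁻¹) = u⁶v
  (u⁶v) · (u⁸) = u⁹v⁻¹
  (u⁹v⁻¹) · (u³v) = u⁶

Answer: u⁶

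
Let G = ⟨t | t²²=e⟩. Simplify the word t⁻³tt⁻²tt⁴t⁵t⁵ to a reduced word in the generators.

Multiply left to right, reducing at each step:
  (t¹⁹) · t = t²⁰
  (t²⁰) · t⁻² = t¹⁸
  (t¹⁸) · t = t¹⁹
  (t¹⁹) · t⁴ = t
  t · t⁵ = t⁶
  (t⁶) · t⁵ = t¹¹

Answer: t¹¹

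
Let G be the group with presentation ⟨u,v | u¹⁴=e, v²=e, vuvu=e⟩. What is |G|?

Enumerate words in the generators, reducing via the relations: the distinct elements are
  {e, u, v, uv, u², u³, u⁴, u⁵, u⁶, u⁷, u⁸, u⁹, u²v, u³v, u¹², u¹³, u¹¹, u¹⁰, u⁴v, u⁵v, u⁶v, u⁷v, u⁸v, u⁹v, u¹²v, u¹³v, u¹¹v, u¹⁰v}.
No further products give new elements, so |G| = 28.

Answer: 28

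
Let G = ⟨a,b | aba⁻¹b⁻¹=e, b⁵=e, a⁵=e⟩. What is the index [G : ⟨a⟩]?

First find ord(a) by computing successive powers:
  a¹ = a, a² = a², a³ = a³, a⁴ = a⁴, a⁵ = e.
So |⟨a⟩| = ord(a) = 5. With |G| = 25, by Lagrange [G : ⟨a⟩] = 25/5 = 5.

Answer: 5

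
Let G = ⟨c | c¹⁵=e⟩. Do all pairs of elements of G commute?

G has a single generator, so G is cyclic and hence abelian.

Answer: Yes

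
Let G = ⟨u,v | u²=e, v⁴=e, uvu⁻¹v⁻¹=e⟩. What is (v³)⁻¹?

The order of (v³) is 4 (smallest k with (v³)ᵏ = e), so (v³)⁻¹ = (v³)³ = v.
Check: (v³) · v → (v³) · v = e, giving e as required.

Answer: v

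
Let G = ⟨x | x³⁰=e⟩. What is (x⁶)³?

Compute successive powers of (x⁶), reducing at each step:
  (x⁶)²: (x⁶) · x⁶ = x¹²
  (x⁶)³: (x¹²) · x⁶ = x¹⁸

Answer: x¹⁸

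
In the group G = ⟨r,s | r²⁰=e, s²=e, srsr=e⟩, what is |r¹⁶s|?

Compute successive powers until reaching e:
  (r¹⁶s)¹ = r¹⁶s, (r¹⁶s)² = e.
The smallest positive k with (r¹⁶s)ᵏ = e is 2.

Answer: 2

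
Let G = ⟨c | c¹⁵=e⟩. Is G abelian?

G has a single generator, so G is cyclic and hence abelian.

Answer: Yes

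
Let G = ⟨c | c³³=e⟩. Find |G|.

G is generated by a single element, so G is cyclic. The relator gives c³³ = e and no smaller power is forced to be e, so the 33 powers {c, e, c², c³, c⁴, c⁵, c⁶, c⁷, c⁸, c⁹, c²², c²³, c²¹, c²⁰, c²⁴, c²⁵, c²⁶, c²⁷, c²⁸, c²⁹, c³², c³¹, c³⁰, c¹², c¹³, c¹¹, c¹⁰, c¹⁴, c¹⁵, c¹⁶, c¹⁷, c¹⁸, c¹⁹} are distinct. Hence |G| = 33.

Answer: 33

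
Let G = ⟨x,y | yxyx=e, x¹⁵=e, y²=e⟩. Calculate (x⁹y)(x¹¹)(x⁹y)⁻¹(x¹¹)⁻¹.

[(x⁹y), (x¹¹)] = (x⁹y)·(x¹¹)·(x⁹y)⁻¹·(x¹¹)⁻¹.
  (x⁹y) · (x¹¹) = x¹³y
  (x¹³y) · (x⁹y) = x⁴
  (x⁴) · (x⁴) = x⁸

Answer: x⁸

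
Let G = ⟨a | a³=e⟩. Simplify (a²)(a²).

Compute (a²) · (a²) by multiplying left to right and reducing via the relations at each step:
  (a²) · a² = a

Answer: a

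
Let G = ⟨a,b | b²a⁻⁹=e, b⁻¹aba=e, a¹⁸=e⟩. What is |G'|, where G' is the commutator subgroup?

G' = [G, G] is generated by all commutators. The generator-pair commutators are: [a, b] = a².
The subgroup they normally generate is {e, a², a⁴, a⁶, a⁸, a¹⁰, a¹², a¹⁴, a¹⁶}, of order 9.
Check: |G/G'| = 36/9 = 4 is the order of the abelianisation.

Answer: 9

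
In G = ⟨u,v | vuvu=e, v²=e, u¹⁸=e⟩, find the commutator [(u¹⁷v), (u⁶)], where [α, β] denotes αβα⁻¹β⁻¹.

[(u¹⁷v), (u⁶)] = (u¹⁷v)·(u⁶)·(u¹⁷v)⁻¹·(u⁶)⁻¹.
  (u¹⁷v) · (u⁶) = u¹¹v
  (u¹¹v) · (u¹⁷v) = u¹²
  (u¹²) · (u¹²) = u⁶

Answer: u⁶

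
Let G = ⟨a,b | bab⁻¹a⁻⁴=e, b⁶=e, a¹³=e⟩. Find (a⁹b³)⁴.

Compute successive powers of (a⁹b³), reducing at each step:
  (a⁹b³)²: (a⁹b³) · a⁹ = b³;   (b³) · b³ = e
  (a⁹b³)³: e · a⁹ = a⁹;   (a⁹) · b³ = a⁹b³
  (a⁹b³)⁴: (a⁹b³) · a⁹ = b³;   (b³) · b³ = e

Answer: e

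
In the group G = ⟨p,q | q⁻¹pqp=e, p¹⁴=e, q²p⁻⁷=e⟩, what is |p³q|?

Compute successive powers until reaching e:
  (p³q)¹ = p³q, (p³q)² = p⁷, (p³q)³ = p³q⁻¹, (p³q)⁴ = e.
The smallest positive k with (p³q)ᵏ = e is 4.

Answer: 4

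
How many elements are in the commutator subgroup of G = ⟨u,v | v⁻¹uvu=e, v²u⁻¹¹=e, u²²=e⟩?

G' = [G, G] is generated by all commutators. The generator-pair commutators are: [u, v] = u².
The subgroup they normally generate is {e, u², u⁴, u⁶, u⁸, u¹⁰, u¹², u¹⁴, u¹⁶, u¹⁸, u²⁰}, of order 11.
Check: |G/G'| = 44/11 = 4 is the order of the abelianisation.

Answer: 11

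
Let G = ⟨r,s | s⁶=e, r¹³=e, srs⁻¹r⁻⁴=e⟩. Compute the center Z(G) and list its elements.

An element z ∈ Z(G) iff z commutes with every generator.
For example e is central: e·r = r = r·e; e·s = s = s·e.
Whereas r ∉ Z(G) since r·s = rs ≠ r⁴s = s·r.
Checking each of the 78 elements this way gives Z(G) = {e}, of order 1.

Answer: {e}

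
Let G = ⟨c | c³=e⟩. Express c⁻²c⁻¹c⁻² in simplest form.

Multiply left to right, reducing at each step:
  c · c⁻¹ = e
  e · c⁻² = c

Answer: c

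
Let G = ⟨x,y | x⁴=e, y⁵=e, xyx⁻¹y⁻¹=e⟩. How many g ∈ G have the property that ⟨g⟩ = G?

G is cyclic of order 20. An element generates G iff its order is 20, and a cyclic group of order 20 has exactly φ(20) = 8 such elements.

Answer: 8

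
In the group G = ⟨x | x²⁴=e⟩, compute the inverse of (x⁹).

The order of (x⁹) is 8 (smallest k with (x⁹)ᵏ = e), so (x⁹)⁻¹ = (x⁹)⁷ = x¹⁵.
Check: (x⁹) · (x¹⁵) → (x⁹) · x¹⁵ = e, giving e as required.

Answer: x¹⁵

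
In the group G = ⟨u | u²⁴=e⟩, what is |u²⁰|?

Compute successive powers until reaching e:
  (u²⁰)¹ = u²⁰, (u²⁰)² = u¹⁶, (u²⁰)³ = u¹², (u²⁰)⁴ = u⁸, (u²⁰)⁵ = u⁴, (u²⁰)⁶ = e.
The smallest positive k with (u²⁰)ᵏ = e is 6.

Answer: 6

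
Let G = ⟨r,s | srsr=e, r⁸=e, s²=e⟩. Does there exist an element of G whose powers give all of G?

Every cyclic group is abelian. But r·s = rs while s·r = r⁷s, so r·s ≠ s·r and G is not abelian. Hence G is not cyclic.

Answer: No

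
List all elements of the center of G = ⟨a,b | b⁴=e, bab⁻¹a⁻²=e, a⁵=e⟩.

An element z ∈ Z(G) iff z commutes with every generator.
For example e is central: e·a = a = a·e; e·b = b = b·e.
Whereas a ∉ Z(G) since a·b = ab ≠ a²b = b·a.
Checking each of the 20 elements this way gives Z(G) = {e}, of order 1.

Answer: {e}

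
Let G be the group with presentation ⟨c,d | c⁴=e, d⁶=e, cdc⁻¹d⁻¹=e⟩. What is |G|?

Enumerate words in the generators, reducing via the relations: the distinct elements are
  {c, d, e, cd, c², c³, d², d³, d⁴, d⁵, cd², cd³, cd⁴, cd⁵, c²d, c³d, c²d², c²d³, c²d⁴, c²d⁵, c³d², c³d³, c³d⁴, c³d⁵}.
No further products give new elements, so |G| = 24.

Answer: 24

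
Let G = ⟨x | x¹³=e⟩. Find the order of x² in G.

Compute successive powers until reaching e:
  (x²)¹ = x², (x²)² = x⁴, (x²)³ = x⁶, (x²)⁴ = x⁸, (x²)⁵ = x¹⁰, (x²)⁶ = x¹², (x²)⁷ = x, (x²)⁸ = x³, (x²)⁹ = x⁵, (x²)¹⁰ = x⁷, (x²)¹¹ = x⁹, (x²)¹² = x¹¹, (x²)¹³ = e.
The smallest positive k with (x²)ᵏ = e is 13.

Answer: 13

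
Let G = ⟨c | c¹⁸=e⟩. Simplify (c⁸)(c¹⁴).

Compute (c⁸) · (c¹⁴) by multiplying left to right and reducing via the relations at each step:
  (c⁸) · c¹⁴ = c⁴

Answer: c⁴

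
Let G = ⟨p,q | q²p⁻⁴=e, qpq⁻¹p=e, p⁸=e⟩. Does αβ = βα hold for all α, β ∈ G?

p·q = pq but q·p = p³q⁻¹, so p·q ≠ q·p and G is not abelian.

Answer: No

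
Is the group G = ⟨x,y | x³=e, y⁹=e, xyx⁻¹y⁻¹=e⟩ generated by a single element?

|G| = 27, but the maximum element order in G is 9 < 27. No single element generates all of G, so G is not cyclic.

Answer: No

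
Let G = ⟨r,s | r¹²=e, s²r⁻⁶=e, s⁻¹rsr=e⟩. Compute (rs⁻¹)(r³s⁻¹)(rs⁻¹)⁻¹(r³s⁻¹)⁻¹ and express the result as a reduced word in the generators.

[(rs⁻¹), (r³s⁻¹)] = (rs⁻¹)·(r³s⁻¹)·(rs⁻¹)⁻¹·(r³s⁻¹)⁻¹.
  (rs⁻¹) · (r³s⁻¹) = r⁴
  (r⁴) · (rs) = r⁵s
  (r⁵s) · (r³s) = r⁸

Answer: r⁸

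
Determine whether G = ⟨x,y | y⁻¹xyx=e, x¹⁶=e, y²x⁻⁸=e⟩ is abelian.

x·y = xy but y·x = x⁷y⁻¹, so x·y ≠ y·x and G is not abelian.

Answer: No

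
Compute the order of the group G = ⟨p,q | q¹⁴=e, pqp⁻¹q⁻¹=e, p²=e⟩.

Enumerate words in the generators, reducing via the relations: the distinct elements are
  {e, p, q, pq, q², q³, q⁴, q⁵, q⁶, q⁷, q⁸, q⁹, pq², pq³, pq⁴, pq⁵, pq⁶, pq⁷, pq⁸, pq⁹, q¹², q¹³, q¹¹, q¹⁰, pq¹², pq¹³, pq¹¹, pq¹⁰}.
No further products give new elements, so |G| = 28.

Answer: 28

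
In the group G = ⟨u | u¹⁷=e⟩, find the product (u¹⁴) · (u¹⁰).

Compute (u¹⁴) · (u¹⁰) by multiplying left to right and reducing via the relations at each step:
  (u¹⁴) · u¹⁰ = u⁷

Answer: u⁷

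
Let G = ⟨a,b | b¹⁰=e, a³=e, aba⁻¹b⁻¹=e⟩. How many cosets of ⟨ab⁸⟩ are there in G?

First find ord(ab⁸) by computing successive powers:
  (ab⁸)¹ = ab⁸, (ab⁸)² = a²b⁶, (ab⁸)³ = b⁴, (ab⁸)⁴ = ab², (ab⁸)⁵ = a², (ab⁸)⁶ = b⁸, (ab⁸)⁷ = ab⁶, (ab⁸)⁸ = a²b⁴, (ab⁸)⁹ = b², (ab⁸)¹⁰ = a, (ab⁸)¹¹ = a²b⁸, (ab⁸)¹² = b⁶, (ab⁸)¹³ = ab⁴, (ab⁸)¹⁴ = a²b², (ab⁸)¹⁵ = e.
So |⟨ab⁸⟩| = ord(ab⁸) = 15. With |G| = 30, by Lagrange [G : ⟨ab⁸⟩] = 30/15 = 2.

Answer: 2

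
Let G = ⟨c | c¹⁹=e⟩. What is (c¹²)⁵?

Compute successive powers of (c¹²), reducing at each step:
  (c¹²)²: (c¹²) · c¹² = c⁵
  (c¹²)³: (c⁵) · c¹² = c¹⁷
  (c¹²)⁴: (c¹⁷) · c¹² = c¹⁰
  (c¹²)⁵: (c¹⁰) · c¹² = c³

Answer: c³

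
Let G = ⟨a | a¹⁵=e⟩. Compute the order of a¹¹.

Compute successive powers until reaching e:
  (a¹¹)¹ = a¹¹, (a¹¹)² = a⁷, (a¹¹)³ = a³, (a¹¹)⁴ = a¹⁴, (a¹¹)⁵ = a¹⁰, (a¹¹)⁶ = a⁶, (a¹¹)⁷ = a², (a¹¹)⁸ = a¹³, (a¹¹)⁹ = a⁹, (a¹¹)¹⁰ = a⁵, (a¹¹)¹¹ = a, (a¹¹)¹² = a¹², (a¹¹)¹³ = a⁸, (a¹¹)¹⁴ = a⁴, (a¹¹)¹⁵ = e.
The smallest positive k with (a¹¹)ᵏ = e is 15.

Answer: 15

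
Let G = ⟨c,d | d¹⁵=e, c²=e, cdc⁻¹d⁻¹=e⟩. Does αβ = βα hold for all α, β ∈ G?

Each pair of generators commutes: c·d = cd = d·c. Since the generators pairwise commute, every element of G commutes with every other, so G is abelian.

Answer: Yes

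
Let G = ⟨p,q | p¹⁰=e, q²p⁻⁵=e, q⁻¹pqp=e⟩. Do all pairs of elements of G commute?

p·q = pq but q·p = p⁴q⁻¹, so p·q ≠ q·p and G is not abelian.

Answer: No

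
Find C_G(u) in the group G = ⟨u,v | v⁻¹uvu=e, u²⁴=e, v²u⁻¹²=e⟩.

⟨u⟩ ⊆ C_G(u) since powers of u commute with u; so |C_G(u)| ≥ |⟨u⟩| = 24.
By orbit–stabilizer, |C_G(u)| = |G| / |conj. class of u| = 48 / 2 = 24.
The 24 elements commuting with u are {e, u, u², u³, u⁴, u⁵, u⁶, u⁷, u⁸, u⁹, u¹⁰, u¹¹, u¹², u¹³, u¹⁴, u¹⁵, u¹⁶, u¹⁷, u¹⁸, u¹⁹, u²⁰, u²¹, u²², u²³}.

Answer: {e, u, u², u³, u⁴, u⁵, u⁶, u⁷, u⁸, u⁹, u¹⁰, u¹¹, u¹², u¹³, u¹⁴, u¹⁵, u¹⁶, u¹⁷, u¹⁸, u¹⁹, u²⁰, u²¹, u²², u²³}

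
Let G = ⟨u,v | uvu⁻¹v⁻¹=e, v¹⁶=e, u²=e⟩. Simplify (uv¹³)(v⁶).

Compute (uv¹³) · (v⁶) by multiplying left to right and reducing via the relations at each step:
  (uv¹³) · v⁶ = uv³

Answer: uv³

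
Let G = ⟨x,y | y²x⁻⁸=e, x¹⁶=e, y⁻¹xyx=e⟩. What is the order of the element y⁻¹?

Compute successive powers until reaching e:
  (y⁻¹)¹ = y⁻¹, (y⁻¹)² = x⁸, (y⁻¹)³ = y, (y⁻¹)⁴ = e.
The smallest positive k with (y⁻¹)ᵏ = e is 4.

Answer: 4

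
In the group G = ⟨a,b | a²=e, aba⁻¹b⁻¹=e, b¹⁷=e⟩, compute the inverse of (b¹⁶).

The order of (b¹⁶) is 17 (smallest k with (b¹⁶)ᵏ = e), so (b¹⁶)⁻¹ = (b¹⁶)¹⁶ = b.
Check: (b¹⁶) · b → (b¹⁶) · b = e, giving e as required.

Answer: b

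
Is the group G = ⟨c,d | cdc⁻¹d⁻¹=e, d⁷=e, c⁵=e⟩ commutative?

Each pair of generators commutes: c·d = cd = d·c. Since the generators pairwise commute, every element of G commutes with every other, so G is abelian.

Answer: Yes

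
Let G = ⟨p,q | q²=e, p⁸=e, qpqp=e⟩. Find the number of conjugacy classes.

The conjugacy classes (representative and size) are:
  [e] (size 1), [p] (size 2), [p⁶] (size 2), [p³] (size 2), [p⁴] (size 1), [q] (size 4), [p⁵q] (size 4).
Class equation: 1 + 2 + 2 + 2 + 1 + 4 + 4 = 16 = |G|. So G has 7 conjugacy classes.

Answer: 7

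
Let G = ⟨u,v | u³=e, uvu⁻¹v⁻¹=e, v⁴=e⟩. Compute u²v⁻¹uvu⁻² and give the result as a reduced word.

Multiply left to right, reducing at each step:
  (u²) · v⁻¹ = u²v³
  (u²v³) · u = v³
  (v³) · v = e
  e · u⁻² = u

Answer: u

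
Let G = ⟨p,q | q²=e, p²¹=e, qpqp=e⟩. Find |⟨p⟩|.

|⟨p⟩| equals the order of p. Compute successive powers until reaching e:
  p¹ = p, p² = p², p³ = p³, p⁴ = p⁴, p⁵ = p⁵, p⁶ = p⁶, p⁷ = p⁷, p⁸ = p⁸, p⁹ = p⁹, p¹⁰ = p¹⁰, p¹¹ = p¹¹, p¹² = p¹², p¹³ = p¹³, p¹⁴ = p¹⁴, p¹⁵ = p¹⁵, p¹⁶ = p¹⁶, p¹⁷ = p¹⁷, p¹⁸ = p¹⁸, p¹⁹ = p¹⁹, p²⁰ = p²⁰, p²¹ = e.
The smallest positive k with pᵏ = e is 21, so |⟨p⟩| = 21.

Answer: 21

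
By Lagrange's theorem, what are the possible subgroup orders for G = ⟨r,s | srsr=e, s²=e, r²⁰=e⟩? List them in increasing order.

|G| = 40 = 2³ · 5. By Lagrange's theorem the order of any subgroup divides 40; the divisors of 40 are 1, 2, 4, 5, 8, 10, 20, 40.

Answer: 1, 2, 4, 5, 8, 10, 20, 40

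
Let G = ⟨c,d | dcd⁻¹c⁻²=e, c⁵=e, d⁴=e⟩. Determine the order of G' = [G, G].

G' = [G, G] is generated by all commutators. The generator-pair commutators are: [c, d] = c⁴.
The subgroup they normally generate is {e, c, c², c³, c⁴}, of order 5.
Check: |G/G'| = 20/5 = 4 is the order of the abelianisation.

Answer: 5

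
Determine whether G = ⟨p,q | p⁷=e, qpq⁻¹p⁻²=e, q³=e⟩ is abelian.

p·q = pq but q·p = p²q, so p·q ≠ q·p and G is not abelian.

Answer: No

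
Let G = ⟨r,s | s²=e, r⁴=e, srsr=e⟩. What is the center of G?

An element z ∈ Z(G) iff z commutes with every generator.
For example r² is central: (r²)·r = r³ = r·(r²); (r²)·s = r²s = s·(r²).
Whereas r ∉ Z(G) since r·s = rs ≠ r³s = s·r.
Checking each of the 8 elements this way gives Z(G) = {e, r²}, of order 2.

Answer: {e, r²}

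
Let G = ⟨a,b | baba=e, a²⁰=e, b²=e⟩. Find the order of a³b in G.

Compute successive powers until reaching e:
  (a³b)¹ = a³b, (a³b)² = e.
The smallest positive k with (a³b)ᵏ = e is 2.

Answer: 2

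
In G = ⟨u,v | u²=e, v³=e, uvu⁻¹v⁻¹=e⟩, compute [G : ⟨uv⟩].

First find ord(uv) by computing successive powers:
  (uv)¹ = uv, (uv)² = v², (uv)³ = u, (uv)⁴ = v, (uv)⁵ = uv², (uv)⁶ = e.
So |⟨uv⟩| = ord(uv) = 6. With |G| = 6, by Lagrange [G : ⟨uv⟩] = 6/6 = 1.

Answer: 1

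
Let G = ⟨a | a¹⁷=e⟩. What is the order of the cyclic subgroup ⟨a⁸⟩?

|⟨a⁸⟩| equals the order of a⁸. Compute successive powers until reaching e:
  (a⁸)¹ = a⁸, (a⁸)² = a¹⁶, (a⁸)³ = a⁷, (a⁸)⁴ = a¹⁵, (a⁸)⁵ = a⁶, (a⁸)⁶ = a¹⁴, (a⁸)⁷ = a⁵, (a⁸)⁸ = a¹³, (a⁸)⁹ = a⁴, (a⁸)¹⁰ = a¹², (a⁸)¹¹ = a³, (a⁸)¹² = a¹¹, (a⁸)¹³ = a², (a⁸)¹⁴ = a¹⁰, (a⁸)¹⁵ = a, (a⁸)¹⁶ = a⁹, (a⁸)¹⁷ = e.
The smallest positive k with (a⁸)ᵏ = e is 17, so |⟨a⁸⟩| = 17.

Answer: 17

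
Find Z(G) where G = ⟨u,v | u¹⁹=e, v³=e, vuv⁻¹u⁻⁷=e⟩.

An element z ∈ Z(G) iff z commutes with every generator.
For example e is central: e·u = u = u·e; e·v = v = v·e.
Whereas u ∉ Z(G) since u·v = uv ≠ u⁷v = v·u.
Checking each of the 57 elements this way gives Z(G) = {e}, of order 1.

Answer: {e}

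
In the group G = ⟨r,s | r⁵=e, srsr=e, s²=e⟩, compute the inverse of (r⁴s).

The order of (r⁴s) is 2 (smallest k with (r⁴s)ᵏ = e), so (r⁴s)⁻¹ = (r⁴s)¹ = r⁴s.
Check: (r⁴s) · (r⁴s) → (r⁴s) · r⁴ = s;   s · s = e, giving e as required.

Answer: r⁴s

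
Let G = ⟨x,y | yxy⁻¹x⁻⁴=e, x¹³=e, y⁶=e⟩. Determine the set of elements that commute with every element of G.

An element z ∈ Z(G) iff z commutes with every generator.
For example e is central: e·x = x = x·e; e·y = y = y·e.
Whereas x ∉ Z(G) since x·y = xy ≠ x⁴y = y·x.
Checking each of the 78 elements this way gives Z(G) = {e}, of order 1.

Answer: {e}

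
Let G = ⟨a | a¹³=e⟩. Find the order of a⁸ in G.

Compute successive powers until reaching e:
  (a⁸)¹ = a⁸, (a⁸)² = a³, (a⁸)³ = a¹¹, (a⁸)⁴ = a⁶, (a⁸)⁵ = a, (a⁸)⁶ = a⁹, (a⁸)⁷ = a⁴, (a⁸)⁸ = a¹², (a⁸)⁹ = a⁷, (a⁸)¹⁰ = a², (a⁸)¹¹ = a¹⁰, (a⁸)¹² = a⁵, (a⁸)¹³ = e.
The smallest positive k with (a⁸)ᵏ = e is 13.

Answer: 13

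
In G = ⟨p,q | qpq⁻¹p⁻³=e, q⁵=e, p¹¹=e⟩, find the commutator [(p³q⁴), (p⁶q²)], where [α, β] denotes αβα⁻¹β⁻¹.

[(p³q⁴), (p⁶q²)] = (p³q⁴)·(p⁶q²)·(p³q⁴)⁻¹·(p⁶q²)⁻¹.
  (p³q⁴) · (p⁶q²) = p⁵q
  (p⁵q) · (p²q) = q²
  (q²) · (p³q³) = p⁵

Answer: p⁵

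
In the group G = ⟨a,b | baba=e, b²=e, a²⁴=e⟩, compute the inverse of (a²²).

The order of (a²²) is 12 (smallest k with (a²²)ᵏ = e), so (a²²)⁻¹ = (a²²)¹¹ = a².
Check: (a²²) · (a²) → (a²²) · a² = e, giving e as required.

Answer: a²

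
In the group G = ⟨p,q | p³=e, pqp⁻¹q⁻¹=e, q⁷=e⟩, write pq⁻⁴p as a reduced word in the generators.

Multiply left to right, reducing at each step:
  p · q⁻⁴ = pq³
  (pq³) · p = p²q³

Answer: p²q³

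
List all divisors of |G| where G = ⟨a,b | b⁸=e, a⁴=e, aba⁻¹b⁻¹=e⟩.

|G| = 32 = 2⁵. By Lagrange's theorem the order of any subgroup divides 32; the divisors of 32 are 1, 2, 4, 8, 16, 32.

Answer: 1, 2, 4, 8, 16, 32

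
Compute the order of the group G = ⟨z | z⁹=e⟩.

G is generated by a single element, so G is cyclic. The relator gives z⁹ = e and no smaller power is forced to be e, so the 9 powers {e, z, z², z³, z⁴, z⁵, z⁶, z⁷, z⁸} are distinct. Hence |G| = 9.

Answer: 9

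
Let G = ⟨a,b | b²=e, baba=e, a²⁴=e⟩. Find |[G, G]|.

G' = [G, G] is generated by all commutators. The generator-pair commutators are: [a, b] = a².
The subgroup they normally generate is {e, a², a⁴, a⁶, a⁸, a¹⁰, a¹², a¹⁴, a¹⁶, a¹⁸, a²⁰, a²²}, of order 12.
Check: |G/G'| = 48/12 = 4 is the order of the abelianisation.

Answer: 12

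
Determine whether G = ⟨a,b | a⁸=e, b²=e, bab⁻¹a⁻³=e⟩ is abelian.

a·b = ab but b·a = a³b, so a·b ≠ b·a and G is not abelian.

Answer: No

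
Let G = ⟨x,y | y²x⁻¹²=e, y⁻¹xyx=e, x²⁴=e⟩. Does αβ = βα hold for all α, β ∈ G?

x·y = xy but y·x = x¹¹y⁻¹, so x·y ≠ y·x and G is not abelian.

Answer: No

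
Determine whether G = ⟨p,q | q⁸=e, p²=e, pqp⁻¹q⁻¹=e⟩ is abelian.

Each pair of generators commutes: p·q = pq = q·p. Since the generators pairwise commute, every element of G commutes with every other, so G is abelian.

Answer: Yes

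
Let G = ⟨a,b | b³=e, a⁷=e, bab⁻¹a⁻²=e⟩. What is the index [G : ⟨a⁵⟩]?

First find ord(a⁵) by computing successive powers:
  (a⁵)¹ = a⁵, (a⁵)² = a³, (a⁵)³ = a, (a⁵)⁴ = a⁶, (a⁵)⁵ = a⁴, (a⁵)⁶ = a², (a⁵)⁷ = e.
So |⟨a⁵⟩| = ord(a⁵) = 7. With |G| = 21, by Lagrange [G : ⟨a⁵⟩] = 21/7 = 3.

Answer: 3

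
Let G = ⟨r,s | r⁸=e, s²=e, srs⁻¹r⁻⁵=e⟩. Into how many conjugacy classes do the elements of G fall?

The conjugacy classes (representative and size) are:
  [e] (size 1), [r⁵] (size 2), [r²] (size 1), [r⁷] (size 2), [r⁴] (size 1), [r⁶] (size 1), [s] (size 2), [r⁵s] (size 2), [r²s] (size 2), [r³s] (size 2).
Class equation: 1 + 2 + 1 + 2 + 1 + 1 + 2 + 2 + 2 + 2 = 16 = |G|. So G has 10 conjugacy classes.

Answer: 10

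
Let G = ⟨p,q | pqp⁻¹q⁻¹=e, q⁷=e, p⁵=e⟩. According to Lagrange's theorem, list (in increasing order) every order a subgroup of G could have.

|G| = 35 = 5 · 7. By Lagrange's theorem the order of any subgroup divides 35; the divisors of 35 are 1, 5, 7, 35.

Answer: 1, 5, 7, 35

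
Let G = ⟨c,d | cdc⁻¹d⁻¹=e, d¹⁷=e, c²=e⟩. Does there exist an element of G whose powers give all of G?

|G| = 34. The element cd has order 34 (its powers give 34 distinct elements), so ⟨cd⟩ = G and G is cyclic.

Answer: Yes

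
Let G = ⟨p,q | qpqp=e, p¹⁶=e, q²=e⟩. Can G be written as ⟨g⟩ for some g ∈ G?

Every cyclic group is abelian. But p·q = pq while q·p = p¹⁵q, so p·q ≠ q·p and G is not abelian. Hence G is not cyclic.

Answer: No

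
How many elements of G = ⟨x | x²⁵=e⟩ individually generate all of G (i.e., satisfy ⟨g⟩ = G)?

G is cyclic of order 25. An element generates G iff its order is 25, and a cyclic group of order 25 has exactly φ(25) = 20 such elements.

Answer: 20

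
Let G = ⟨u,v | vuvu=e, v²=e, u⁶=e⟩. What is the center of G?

An element z ∈ Z(G) iff z commutes with every generator.
For example u³ is central: (u³)·u = u⁴ = u·(u³); (u³)·v = u³v = v·(u³).
Whereas u ∉ Z(G) since u·v = uv ≠ u⁵v = v·u.
Checking each of the 12 elements this way gives Z(G) = {e, u³}, of order 2.

Answer: {e, u³}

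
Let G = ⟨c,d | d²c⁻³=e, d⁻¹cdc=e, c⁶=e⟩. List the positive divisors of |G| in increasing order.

|G| = 12 = 2² · 3. By Lagrange's theorem the order of any subgroup divides 12; the divisors of 12 are 1, 2, 3, 4, 6, 12.

Answer: 1, 2, 3, 4, 6, 12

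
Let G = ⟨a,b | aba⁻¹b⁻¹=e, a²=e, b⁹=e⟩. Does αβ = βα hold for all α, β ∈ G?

Each pair of generators commutes: a·b = ab = b·a. Since the generators pairwise commute, every element of G commutes with every other, so G is abelian.

Answer: Yes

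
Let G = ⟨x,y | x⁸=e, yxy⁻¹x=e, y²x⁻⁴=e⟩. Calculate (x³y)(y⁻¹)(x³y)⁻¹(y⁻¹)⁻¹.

[(x³y), (y⁻¹)] = (x³y)·(y⁻¹)·(x³y)⁻¹·(y⁻¹)⁻¹.
  (x³y) · (y⁻¹) = x³
  (x³) · (x³y⁻¹) = x²y
  (x²y) · y = x⁶

Answer: x⁶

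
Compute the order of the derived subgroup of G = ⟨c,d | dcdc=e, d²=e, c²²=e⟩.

G' = [G, G] is generated by all commutators. The generator-pair commutators are: [c, d] = c².
The subgroup they normally generate is {e, c², c⁴, c⁶, c⁸, c¹⁰, c¹², c¹⁴, c¹⁶, c¹⁸, c²⁰}, of order 11.
Check: |G/G'| = 44/11 = 4 is the order of the abelianisation.

Answer: 11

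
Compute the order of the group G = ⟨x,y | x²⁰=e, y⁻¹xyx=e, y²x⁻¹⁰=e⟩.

Enumerate words in the generators, reducing via the relations: the distinct elements are
  {e, x, y, xy, x², x³, x⁴, x⁵, x⁶, x⁷, x⁸, x⁹, x²y, x³y, x¹², x¹³, x¹¹, x¹⁰, x¹⁴, x¹⁵, x¹⁶, x¹⁷, x¹⁸, x¹⁹, x⁴y, x⁵y, x⁶y, x⁷y, x⁸y, x⁹y, y⁻¹, xy⁻¹, x²y⁻¹, x³y⁻¹, x⁴y⁻¹, x⁵y⁻¹, x⁶y⁻¹, x⁷y⁻¹, x⁸y⁻¹, x⁹y⁻¹}.
No further products give new elements, so |G| = 40.

Answer: 40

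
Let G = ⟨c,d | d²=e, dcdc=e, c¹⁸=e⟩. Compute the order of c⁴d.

Compute successive powers until reaching e:
  (c⁴d)¹ = c⁴d, (c⁴d)² = e.
The smallest positive k with (c⁴d)ᵏ = e is 2.

Answer: 2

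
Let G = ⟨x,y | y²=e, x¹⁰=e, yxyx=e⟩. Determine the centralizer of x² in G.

⟨x²⟩ ⊆ C_G(x²) since powers of x² commute with x²; so |C_G(x²)| ≥ |⟨x²⟩| = 5.
By orbit–stabilizer, |C_G(x²)| = |G| / |conj. class of x²| = 20 / 2 = 10.
The 10 elements commuting with x² are {e, x, x², x³, x⁴, x⁵, x⁶, x⁷, x⁸, x⁹}.

Answer: {e, x, x², x³, x⁴, x⁵, x⁶, x⁷, x⁸, x⁹}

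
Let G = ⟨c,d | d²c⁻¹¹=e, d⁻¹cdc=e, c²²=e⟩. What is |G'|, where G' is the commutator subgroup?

G' = [G, G] is generated by all commutators. The generator-pair commutators are: [c, d] = c².
The subgroup they normally generate is {e, c², c⁴, c⁶, c⁸, c¹⁰, c¹², c¹⁴, c¹⁶, c¹⁸, c²⁰}, of order 11.
Check: |G/G'| = 44/11 = 4 is the order of the abelianisation.

Answer: 11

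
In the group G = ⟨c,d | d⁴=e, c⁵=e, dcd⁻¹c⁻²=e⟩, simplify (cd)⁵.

Compute successive powers of (cd), reducing at each step:
  (cd)²: (cd) · c = c³d;   (c³d) · d = c³d²
  (cd)³: (c³d²) · c = c²d²;   (c²d²) · d = c²d³
  (cd)⁴: (c²d³) · c = d³;   (d³) · d = e
  (cd)⁵: e · c = c;   c · d = cd

Answer: cd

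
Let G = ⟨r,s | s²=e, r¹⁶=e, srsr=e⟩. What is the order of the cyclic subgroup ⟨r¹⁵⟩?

|⟨r¹⁵⟩| equals the order of r¹⁵. Compute successive powers until reaching e:
  (r¹⁵)¹ = r¹⁵, (r¹⁵)² = r¹⁴, (r¹⁵)³ = r¹³, (r¹⁵)⁴ = r¹², (r¹⁵)⁵ = r¹¹, (r¹⁵)⁶ = r¹⁰, (r¹⁵)⁷ = r⁹, (r¹⁵)⁸ = r⁸, (r¹⁵)⁹ = r⁷, (r¹⁵)¹⁰ = r⁶, (r¹⁵)¹¹ = r⁵, (r¹⁵)¹² = r⁴, (r¹⁵)¹³ = r³, (r¹⁵)¹⁴ = r², (r¹⁵)¹⁵ = r, (r¹⁵)¹⁶ = e.
The smallest positive k with (r¹⁵)ᵏ = e is 16, so |⟨r¹⁵⟩| = 16.

Answer: 16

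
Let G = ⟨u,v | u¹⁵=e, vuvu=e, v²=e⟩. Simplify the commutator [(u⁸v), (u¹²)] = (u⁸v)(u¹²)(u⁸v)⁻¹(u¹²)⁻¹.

[(u⁸v), (u¹²)] = (u⁸v)·(u¹²)·(u⁸v)⁻¹·(u¹²)⁻¹.
  (u⁸v) · (u¹²) = u¹¹v
  (u¹¹v) · (u⁸v) = u³
  (u³) · (u³) = u⁶

Answer: u⁶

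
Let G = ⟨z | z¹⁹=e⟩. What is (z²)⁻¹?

The order of (z²) is 19 (smallest k with (z²)ᵏ = e), so (z²)⁻¹ = (z²)¹⁸ = z¹⁷.
Check: (z²) · (z¹⁷) → (z²) · z¹⁷ = e, giving e as required.

Answer: z¹⁷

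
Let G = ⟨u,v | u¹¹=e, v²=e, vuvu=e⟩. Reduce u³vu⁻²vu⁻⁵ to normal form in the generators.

Multiply left to right, reducing at each step:
  (u³) · v = u³v
  (u³v) · u⁻² = u⁵v
  (u⁵v) · v = u⁵
  (u⁵) · u⁻⁵ = e

Answer: e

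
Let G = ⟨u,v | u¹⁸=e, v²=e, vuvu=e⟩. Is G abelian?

u·v = uv but v·u = u¹⁷v, so u·v ≠ v·u and G is not abelian.

Answer: No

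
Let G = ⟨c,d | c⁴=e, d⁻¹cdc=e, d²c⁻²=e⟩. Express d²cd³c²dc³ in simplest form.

Multiply left to right, reducing at each step:
  (c²) · c = c³
  (c³) · d³ = cd
  (cd) · c² = cd⁻¹
  (cd⁻¹) · d = c
  c · c³ = e

Answer: e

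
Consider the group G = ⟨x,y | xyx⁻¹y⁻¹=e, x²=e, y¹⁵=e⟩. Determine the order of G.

Enumerate words in the generators, reducing via the relations: the distinct elements are
  {e, x, y, xy, y², y³, y⁴, y⁵, y⁶, y⁷, y⁸, y⁹, xy², xy³, xy⁴, xy⁵, xy⁶, xy⁷, xy⁸, xy⁹, y¹², y¹³, y¹¹, y¹⁰, y¹⁴, xy¹², xy¹³, xy¹¹, xy¹⁰, xy¹⁴}.
No further products give new elements, so |G| = 30.

Answer: 30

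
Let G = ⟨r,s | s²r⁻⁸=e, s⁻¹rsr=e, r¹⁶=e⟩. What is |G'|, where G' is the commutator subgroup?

G' = [G, G] is generated by all commutators. The generator-pair commutators are: [r, s] = r².
The subgroup they normally generate is {e, r², r⁴, r⁶, r⁸, r¹⁰, r¹², r¹⁴}, of order 8.
Check: |G/G'| = 32/8 = 4 is the order of the abelianisation.

Answer: 8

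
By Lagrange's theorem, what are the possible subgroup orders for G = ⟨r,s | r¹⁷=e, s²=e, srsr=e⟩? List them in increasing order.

|G| = 34 = 2 · 17. By Lagrange's theorem the order of any subgroup divides 34; the divisors of 34 are 1, 2, 17, 34.

Answer: 1, 2, 17, 34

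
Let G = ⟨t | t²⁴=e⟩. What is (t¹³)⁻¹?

The order of (t¹³) is 24 (smallest k with (t¹³)ᵏ = e), so (t¹³)⁻¹ = (t¹³)²³ = t¹¹.
Check: (t¹³) · (t¹¹) → (t¹³) · t¹¹ = e, giving e as required.

Answer: t¹¹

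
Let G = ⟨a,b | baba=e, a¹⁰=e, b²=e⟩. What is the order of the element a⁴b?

Compute successive powers until reaching e:
  (a⁴b)¹ = a⁴b, (a⁴b)² = e.
The smallest positive k with (a⁴b)ᵏ = e is 2.

Answer: 2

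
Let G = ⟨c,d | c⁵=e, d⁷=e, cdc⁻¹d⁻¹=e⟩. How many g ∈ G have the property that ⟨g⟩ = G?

G is cyclic of order 35. An element generates G iff its order is 35, and a cyclic group of order 35 has exactly φ(35) = 24 such elements.

Answer: 24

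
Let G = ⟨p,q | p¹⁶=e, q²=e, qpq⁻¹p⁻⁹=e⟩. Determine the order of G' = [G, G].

G' = [G, G] is generated by all commutators. The generator-pair commutators are: [p, q] = p⁸.
The subgroup they normally generate is {e, p⁸}, of order 2.
Check: |G/G'| = 32/2 = 16 is the order of the abelianisation.

Answer: 2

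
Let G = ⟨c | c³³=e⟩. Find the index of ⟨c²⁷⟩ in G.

First find ord(c²⁷) by computing successive powers:
  (c²⁷)¹ = c²⁷, (c²⁷)² = c²¹, (c²⁷)³ = c¹⁵, (c²⁷)⁴ = c⁹, (c²⁷)⁵ = c³, (c²⁷)⁶ = c³⁰, (c²⁷)⁷ = c²⁴, (c²⁷)⁸ = c¹⁸, (c²⁷)⁹ = c¹², (c²⁷)¹⁰ = c⁶, (c²⁷)¹¹ = e.
So |⟨c²⁷⟩| = ord(c²⁷) = 11. With |G| = 33, by Lagrange [G : ⟨c²⁷⟩] = 33/11 = 3.

Answer: 3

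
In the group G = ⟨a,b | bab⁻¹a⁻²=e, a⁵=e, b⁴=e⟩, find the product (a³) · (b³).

Compute (a³) · (b³) by multiplying left to right and reducing via the relations at each step:
  (a³) · b³ = a³b³

Answer: a³b³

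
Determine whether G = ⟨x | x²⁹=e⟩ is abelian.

G has a single generator, so G is cyclic and hence abelian.

Answer: Yes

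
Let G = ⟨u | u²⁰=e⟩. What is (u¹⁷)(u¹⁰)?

Compute (u¹⁷) · (u¹⁰) by multiplying left to right and reducing via the relations at each step:
  (u¹⁷) · u¹⁰ = u⁷

Answer: u⁷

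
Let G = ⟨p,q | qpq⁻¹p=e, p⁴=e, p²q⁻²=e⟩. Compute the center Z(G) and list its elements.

An element z ∈ Z(G) iff z commutes with every generator.
For example p² is central: (p²)·p = p³ = p·(p²); (p²)·q = q⁻¹ = q·(p²).
Whereas p ∉ Z(G) since p·q = pq ≠ pq⁻¹ = q·p.
Checking each of the 8 elements this way gives Z(G) = {e, p²}, of order 2.

Answer: {e, p²}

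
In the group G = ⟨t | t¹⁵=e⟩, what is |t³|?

Compute successive powers until reaching e:
  (t³)¹ = t³, (t³)² = t⁶, (t³)³ = t⁹, (t³)⁴ = t¹², (t³)⁵ = e.
The smallest positive k with (t³)ᵏ = e is 5.

Answer: 5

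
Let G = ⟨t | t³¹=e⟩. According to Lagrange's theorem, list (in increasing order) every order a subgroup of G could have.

|G| = 31 = 31. By Lagrange's theorem the order of any subgroup divides 31; the divisors of 31 are 1, 31.

Answer: 1, 31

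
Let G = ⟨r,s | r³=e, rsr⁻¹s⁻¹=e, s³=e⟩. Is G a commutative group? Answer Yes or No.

Each pair of generators commutes: r·s = rs = s·r. Since the generators pairwise commute, every element of G commutes with every other, so G is abelian.

Answer: Yes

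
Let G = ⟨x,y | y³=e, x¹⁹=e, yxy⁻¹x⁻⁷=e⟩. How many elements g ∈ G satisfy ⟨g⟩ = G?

⟨g⟩ = G would require ord(g) = |G| = 57, but the maximum element order in G is 19 < 57. So G is not cyclic and no single element generates it: the count is 0.

Answer: 0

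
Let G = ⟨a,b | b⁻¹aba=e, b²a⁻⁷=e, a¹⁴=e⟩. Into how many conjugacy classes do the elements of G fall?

The conjugacy classes (representative and size) are:
  [e] (size 1), [a¹³] (size 2), [a¹²] (size 2), [a¹¹] (size 2), [a⁴] (size 2), [a⁵] (size 2), [a⁸] (size 2), [a⁷] (size 1), [a⁵b⁻¹] (size 7), [a⁵b] (size 7).
Class equation: 1 + 2 + 2 + 2 + 2 + 2 + 2 + 1 + 7 + 7 = 28 = |G|. So G has 10 conjugacy classes.

Answer: 10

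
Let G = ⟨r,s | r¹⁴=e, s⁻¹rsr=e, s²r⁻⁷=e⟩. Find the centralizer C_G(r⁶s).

⟨r⁶s⟩ ⊆ C_G(r⁶s) since powers of r⁶s commute with r⁶s; so |C_G(r⁶s)| ≥ |⟨r⁶s⟩| = 4.
By orbit–stabilizer, |C_G(r⁶s)| = |G| / |conj. class of r⁶s| = 28 / 7 = 4.
The 4 elements commuting with r⁶s are {e, r⁷, r⁶s, r⁶s⁻¹}.

Answer: {e, r⁷, r⁶s, r⁶s⁻¹}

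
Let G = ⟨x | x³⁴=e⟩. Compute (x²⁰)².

Compute successive powers of (x²⁰), reducing at each step:
  (x²⁰)²: (x²⁰) · x²⁰ = x⁶

Answer: x⁶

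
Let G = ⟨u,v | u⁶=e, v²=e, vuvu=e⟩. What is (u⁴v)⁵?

Compute successive powers of (u⁴v), reducing at each step:
  (u⁴v)²: (u⁴v) · u⁴ = v;   v · v = e
  (u⁴v)³: e · u⁴ = u⁴;   (u⁴) · v = u⁴v
  (u⁴v)⁴: (u⁴v) · u⁴ = v;   v · v = e
  (u⁴v)⁵: e · u⁴ = u⁴;   (u⁴) · v = u⁴v

Answer: u⁴v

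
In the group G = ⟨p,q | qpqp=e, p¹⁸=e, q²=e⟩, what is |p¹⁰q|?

Compute successive powers until reaching e:
  (p¹⁰q)¹ = p¹⁰q, (p¹⁰q)² = e.
The smallest positive k with (p¹⁰q)ᵏ = e is 2.

Answer: 2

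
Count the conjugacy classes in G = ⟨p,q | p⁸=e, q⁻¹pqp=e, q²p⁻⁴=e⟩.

The conjugacy classes (representative and size) are:
  [e] (size 1), [p⁷] (size 2), [p⁶] (size 2), [p³] (size 2), [p⁴] (size 1), [p²q⁻¹] (size 4), [p³q⁻¹] (size 4).
Class equation: 1 + 2 + 2 + 2 + 1 + 4 + 4 = 16 = |G|. So G has 7 conjugacy classes.

Answer: 7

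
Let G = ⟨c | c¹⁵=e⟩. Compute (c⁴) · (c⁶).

Compute (c⁴) · (c⁶) by multiplying left to right and reducing via the relations at each step:
  (c⁴) · c⁶ = c¹⁰

Answer: c¹⁰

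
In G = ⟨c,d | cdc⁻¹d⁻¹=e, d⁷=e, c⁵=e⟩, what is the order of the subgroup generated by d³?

|⟨d³⟩| equals the order of d³. Compute successive powers until reaching e:
  (d³)¹ = d³, (d³)² = d⁶, (d³)³ = d², (d³)⁴ = d⁵, (d³)⁵ = d, (d³)⁶ = d⁴, (d³)⁷ = e.
The smallest positive k with (d³)ᵏ = e is 7, so |⟨d³⟩| = 7.

Answer: 7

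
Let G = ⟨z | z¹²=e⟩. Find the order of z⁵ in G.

Compute successive powers until reaching e:
  (z⁵)¹ = z⁵, (z⁵)² = z¹⁰, (z⁵)³ = z³, (z⁵)⁴ = z⁸, (z⁵)⁵ = z, (z⁵)⁶ = z⁶, (z⁵)⁷ = z¹¹, (z⁵)⁸ = z⁴, (z⁵)⁹ = z⁹, (z⁵)¹⁰ = z², (z⁵)¹¹ = z⁷, (z⁵)¹² = e.
The smallest positive k with (z⁵)ᵏ = e is 12.

Answer: 12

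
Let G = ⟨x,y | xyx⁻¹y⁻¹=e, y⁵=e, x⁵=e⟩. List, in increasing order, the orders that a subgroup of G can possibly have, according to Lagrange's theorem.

|G| = 25 = 5². By Lagrange's theorem the order of any subgroup divides 25; the divisors of 25 are 1, 5, 25.

Answer: 1, 5, 25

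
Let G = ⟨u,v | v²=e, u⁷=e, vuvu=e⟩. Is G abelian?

u·v = uv but v·u = u⁶v, so u·v ≠ v·u and G is not abelian.

Answer: No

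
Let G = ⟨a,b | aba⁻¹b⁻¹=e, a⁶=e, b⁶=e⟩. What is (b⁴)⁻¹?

The order of (b⁴) is 3 (smallest k with (b⁴)ᵏ = e), so (b⁴)⁻¹ = (b⁴)² = b².
Check: (b⁴) · (b²) → (b⁴) · b² = e, giving e as required.

Answer: b²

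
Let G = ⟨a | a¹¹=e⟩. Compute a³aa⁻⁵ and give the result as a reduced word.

Multiply left to right, reducing at each step:
  (a³) · a = a⁴
  (a⁴) · a⁻⁵ = a¹⁰

Answer: a¹⁰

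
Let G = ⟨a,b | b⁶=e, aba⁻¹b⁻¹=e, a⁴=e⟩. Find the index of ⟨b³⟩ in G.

First find ord(b³) by computing successive powers:
  (b³)¹ = b³, (b³)² = e.
So |⟨b³⟩| = ord(b³) = 2. With |G| = 24, by Lagrange [G : ⟨b³⟩] = 24/2 = 12.

Answer: 12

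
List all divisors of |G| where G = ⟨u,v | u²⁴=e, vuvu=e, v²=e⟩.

|G| = 48 = 2⁴ · 3. By Lagrange's theorem the order of any subgroup divides 48; the divisors of 48 are 1, 2, 3, 4, 6, 8, 12, 16, 24, 48.

Answer: 1, 2, 3, 4, 6, 8, 12, 16, 24, 48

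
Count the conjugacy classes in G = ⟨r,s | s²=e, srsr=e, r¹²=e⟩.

The conjugacy classes (representative and size) are:
  [e] (size 1), [r¹¹] (size 2), [r²] (size 2), [r⁹] (size 2), [r⁴] (size 2), [r⁵] (size 2), [r⁶] (size 1), [s] (size 6), [rs] (size 6).
Class equation: 1 + 2 + 2 + 2 + 2 + 2 + 1 + 6 + 6 = 24 = |G|. So G has 9 conjugacy classes.

Answer: 9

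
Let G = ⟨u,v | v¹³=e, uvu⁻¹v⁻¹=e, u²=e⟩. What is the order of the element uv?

Compute successive powers until reaching e:
  (uv)¹ = uv, (uv)² = v², (uv)³ = uv³, (uv)⁴ = v⁴, (uv)⁵ = uv⁵, (uv)⁶ = v⁶, (uv)⁷ = uv⁷, (uv)⁸ = v⁸, (uv)⁹ = uv⁹, (uv)¹⁰ = v¹⁰, (uv)¹¹ = uv¹¹, (uv)¹² = v¹², (uv)¹³ = u, (uv)¹⁴ = v, (uv)¹⁵ = uv², (uv)¹⁶ = v³, (uv)¹⁷ = uv⁴, (uv)¹⁸ = v⁵, (uv)¹⁹ = uv⁶, (uv)²⁰ = v⁷, (uv)²¹ = uv⁸, (uv)²² = v⁹, (uv)²³ = uv¹⁰, (uv)²⁴ = v¹¹, (uv)²⁵ = uv¹², (uv)²⁶ = e.
The smallest positive k with (uv)ᵏ = e is 26.

Answer: 26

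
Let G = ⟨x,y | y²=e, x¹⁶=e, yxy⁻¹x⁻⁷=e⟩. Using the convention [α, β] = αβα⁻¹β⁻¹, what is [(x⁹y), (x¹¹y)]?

[(x⁹y), (x¹¹y)] = (x⁹y)·(x¹¹y)·(x⁹y)⁻¹·(x¹¹y)⁻¹.
  (x⁹y) · (x¹¹y) = x⁶
  (x⁶) · (xy) = x⁷y
  (x⁷y) · (x³y) = x¹²

Answer: x¹²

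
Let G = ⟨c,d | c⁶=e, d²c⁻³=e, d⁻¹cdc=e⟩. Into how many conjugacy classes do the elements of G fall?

The conjugacy classes (representative and size) are:
  [e] (size 1), [c] (size 2), [c²] (size 2), [c³] (size 1), [cd⁻¹] (size 3), [c²d⁻¹] (size 3).
Class equation: 1 + 2 + 2 + 1 + 3 + 3 = 12 = |G|. So G has 6 conjugacy classes.

Answer: 6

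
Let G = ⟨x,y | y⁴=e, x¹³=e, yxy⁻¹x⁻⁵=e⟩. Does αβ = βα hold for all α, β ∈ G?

x·y = xy but y·x = x⁵y, so x·y ≠ y·x and G is not abelian.

Answer: No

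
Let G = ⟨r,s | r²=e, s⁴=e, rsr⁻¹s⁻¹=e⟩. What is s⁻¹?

The order of s is 4 (smallest k with sᵏ = e), so s⁻¹ = s³ = s³.
Check: s · (s³) → s · s³ = e, giving e as required.

Answer: s³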